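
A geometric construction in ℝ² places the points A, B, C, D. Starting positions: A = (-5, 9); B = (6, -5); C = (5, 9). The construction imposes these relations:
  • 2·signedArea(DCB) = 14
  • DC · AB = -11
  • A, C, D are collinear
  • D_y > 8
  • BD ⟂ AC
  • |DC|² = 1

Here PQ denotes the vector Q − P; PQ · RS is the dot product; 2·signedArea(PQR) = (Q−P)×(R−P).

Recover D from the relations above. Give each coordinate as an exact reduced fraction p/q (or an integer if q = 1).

D = (6, 9)

1. D_x = 6  [A, C, D are collinear ∩ BD ⟂ AC]
2. D_y = 9  [A, C, D are collinear ∩ BD ⟂ AC]
   → D = (6, 9)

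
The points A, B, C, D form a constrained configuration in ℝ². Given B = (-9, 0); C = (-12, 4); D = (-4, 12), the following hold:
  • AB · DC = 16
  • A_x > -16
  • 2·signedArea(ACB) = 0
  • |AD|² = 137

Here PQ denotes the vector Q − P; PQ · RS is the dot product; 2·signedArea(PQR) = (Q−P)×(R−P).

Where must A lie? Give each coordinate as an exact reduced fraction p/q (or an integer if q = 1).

1. A_x = -15  [2·signedArea(ACB) = 0 ∩ AB · DC = 16]
2. A_y = 8  [2·signedArea(ACB) = 0 ∩ AB · DC = 16]
   → A = (-15, 8)

A = (-15, 8)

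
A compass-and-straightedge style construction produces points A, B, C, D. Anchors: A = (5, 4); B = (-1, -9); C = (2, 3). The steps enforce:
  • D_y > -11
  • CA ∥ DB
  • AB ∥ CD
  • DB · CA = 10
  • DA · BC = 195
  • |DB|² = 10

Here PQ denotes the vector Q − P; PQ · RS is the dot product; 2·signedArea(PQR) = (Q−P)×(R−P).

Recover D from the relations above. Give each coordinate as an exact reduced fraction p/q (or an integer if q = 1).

1. D_x = -4  [CA ∥ DB ∩ AB ∥ CD]
2. D_y = -10  [CA ∥ DB ∩ AB ∥ CD]
   → D = (-4, -10)

D = (-4, -10)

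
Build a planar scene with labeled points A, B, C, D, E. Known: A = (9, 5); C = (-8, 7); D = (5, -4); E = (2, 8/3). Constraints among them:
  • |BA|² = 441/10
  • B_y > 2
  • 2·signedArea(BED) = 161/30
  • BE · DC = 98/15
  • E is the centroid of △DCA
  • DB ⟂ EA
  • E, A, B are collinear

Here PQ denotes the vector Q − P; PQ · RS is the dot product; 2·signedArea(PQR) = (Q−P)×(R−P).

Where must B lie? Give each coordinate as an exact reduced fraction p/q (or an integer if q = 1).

B = (27/10, 29/10)

1. B_x = 27/10  [E, A, B are collinear ∩ DB ⟂ EA]
2. B_y = 29/10  [E, A, B are collinear ∩ DB ⟂ EA]
   → B = (27/10, 29/10)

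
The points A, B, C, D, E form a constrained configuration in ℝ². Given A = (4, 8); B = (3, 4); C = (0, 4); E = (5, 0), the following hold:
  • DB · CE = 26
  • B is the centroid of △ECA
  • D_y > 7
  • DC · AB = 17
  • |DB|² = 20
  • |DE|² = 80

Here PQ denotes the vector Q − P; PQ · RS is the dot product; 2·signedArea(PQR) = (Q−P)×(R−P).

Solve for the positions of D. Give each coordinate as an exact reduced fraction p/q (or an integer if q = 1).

1. D_x = 1  [DB · CE = 26 ∩ DC · AB = 17]
2. D_y = 8  [DB · CE = 26 ∩ DC · AB = 17]
   → D = (1, 8)

D = (1, 8)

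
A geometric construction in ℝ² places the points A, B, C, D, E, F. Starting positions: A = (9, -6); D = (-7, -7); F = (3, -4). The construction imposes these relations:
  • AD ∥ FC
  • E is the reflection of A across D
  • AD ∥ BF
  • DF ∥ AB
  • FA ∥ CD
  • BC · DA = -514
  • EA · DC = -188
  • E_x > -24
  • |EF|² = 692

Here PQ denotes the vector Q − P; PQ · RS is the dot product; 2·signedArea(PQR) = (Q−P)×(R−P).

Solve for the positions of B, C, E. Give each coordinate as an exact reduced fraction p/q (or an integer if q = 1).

1. B_x = 19  [AD ∥ BF ∩ DF ∥ AB]
2. B_y = -3  [AD ∥ BF ∩ DF ∥ AB]
   → B = (19, -3)
3. C_x = -13  [FA ∥ CD ∩ AD ∥ FC]
4. C_y = -5  [FA ∥ CD ∩ AD ∥ FC]
   → C = (-13, -5)
5. E_x = -23  [E is the reflection of A across D]
6. E_y = -8  [E is the reflection of A across D]
   → E = (-23, -8)

B = (19, -3)
C = (-13, -5)
E = (-23, -8)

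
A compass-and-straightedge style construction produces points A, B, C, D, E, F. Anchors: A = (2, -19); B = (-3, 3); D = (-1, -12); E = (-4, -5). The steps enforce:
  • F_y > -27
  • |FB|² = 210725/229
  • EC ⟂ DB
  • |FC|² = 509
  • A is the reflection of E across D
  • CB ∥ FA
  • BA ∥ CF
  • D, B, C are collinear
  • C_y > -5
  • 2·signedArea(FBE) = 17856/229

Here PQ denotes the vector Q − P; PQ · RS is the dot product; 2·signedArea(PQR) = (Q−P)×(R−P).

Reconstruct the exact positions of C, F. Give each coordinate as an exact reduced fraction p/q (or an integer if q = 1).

C = (-451/229, -1083/229)
F = (694/229, -6121/229)

1. C_x = -451/229  [D, B, C are collinear ∩ EC ⟂ DB]
2. C_y = -1083/229  [D, B, C are collinear ∩ EC ⟂ DB]
   → C = (-451/229, -1083/229)
3. F_x = 694/229  [CB ∥ FA ∩ BA ∥ CF]
4. F_y = -6121/229  [CB ∥ FA ∩ BA ∥ CF]
   → F = (694/229, -6121/229)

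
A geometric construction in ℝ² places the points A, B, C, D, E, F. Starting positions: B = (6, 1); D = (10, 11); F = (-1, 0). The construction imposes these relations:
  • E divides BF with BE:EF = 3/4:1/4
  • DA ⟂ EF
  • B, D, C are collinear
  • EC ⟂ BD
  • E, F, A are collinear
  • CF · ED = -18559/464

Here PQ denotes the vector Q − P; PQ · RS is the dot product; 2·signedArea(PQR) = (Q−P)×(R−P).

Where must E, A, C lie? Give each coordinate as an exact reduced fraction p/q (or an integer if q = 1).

A = (283/25, 44/25)
C = (291/58, -169/116)
E = (3/4, 1/4)

1. E_x = 3/4  [E divides BF with BE:EF = 3/4:1/4]
2. E_y = 1/4  [E divides BF with BE:EF = 3/4:1/4]
   → E = (3/4, 1/4)
3. A_x = 283/25  [E, F, A are collinear ∩ DA ⟂ EF]
4. A_y = 44/25  [E, F, A are collinear ∩ DA ⟂ EF]
   → A = (283/25, 44/25)
5. C_x = 291/58  [B, D, C are collinear ∩ EC ⟂ BD]
6. C_y = -169/116  [B, D, C are collinear ∩ EC ⟂ BD]
   → C = (291/58, -169/116)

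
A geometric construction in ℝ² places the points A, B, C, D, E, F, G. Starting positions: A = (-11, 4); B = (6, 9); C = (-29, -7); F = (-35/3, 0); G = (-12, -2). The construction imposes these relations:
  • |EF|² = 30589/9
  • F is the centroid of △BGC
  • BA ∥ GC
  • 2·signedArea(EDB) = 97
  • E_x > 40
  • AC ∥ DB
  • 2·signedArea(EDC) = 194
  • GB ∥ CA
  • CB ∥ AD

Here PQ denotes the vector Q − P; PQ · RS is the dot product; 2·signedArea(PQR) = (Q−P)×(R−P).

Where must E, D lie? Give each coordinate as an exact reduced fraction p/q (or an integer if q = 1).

D = (24, 20)
E = (41, 25)

1. D_x = 24  [AC ∥ DB ∩ CB ∥ AD]
2. D_y = 20  [AC ∥ DB ∩ CB ∥ AD]
   → D = (24, 20)
3. E_x = 41  [2·signedArea(EDC) = 194 ∩ 2·signedArea(EDB) = 97]
4. E_y = 25  [2·signedArea(EDC) = 194 ∩ 2·signedArea(EDB) = 97]
   → E = (41, 25)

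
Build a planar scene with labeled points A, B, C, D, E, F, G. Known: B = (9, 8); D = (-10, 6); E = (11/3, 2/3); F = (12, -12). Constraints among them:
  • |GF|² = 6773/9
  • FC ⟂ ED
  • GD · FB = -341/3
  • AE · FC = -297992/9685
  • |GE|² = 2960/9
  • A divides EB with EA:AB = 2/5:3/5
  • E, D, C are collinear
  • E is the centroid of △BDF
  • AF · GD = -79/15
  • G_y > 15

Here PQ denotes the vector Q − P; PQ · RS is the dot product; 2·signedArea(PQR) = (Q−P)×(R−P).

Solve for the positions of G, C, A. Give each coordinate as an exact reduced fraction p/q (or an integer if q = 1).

1. G_x = 43/3  [line 3·x + -20·y + 791/3 = 0 ∩ |GE|² = 2960/9]
2. G_y = 46/3  [line 3·x + -20·y + 791/3 = 0 ∩ |GE|² = 2960/9]
   → G = (43/3, 46/3)
3. C_x = 29420/1937  [E, D, C are collinear ∩ FC ⟂ ED]
4. C_y = -7418/1937  [E, D, C are collinear ∩ FC ⟂ ED]
   → C = (29420/1937, -7418/1937)
5. A_x = 29/5  [A divides EB with EA:AB = 2/5:3/5]
6. A_y = 18/5  [A divides EB with EA:AB = 2/5:3/5]
   → A = (29/5, 18/5)

A = (29/5, 18/5)
C = (29420/1937, -7418/1937)
G = (43/3, 46/3)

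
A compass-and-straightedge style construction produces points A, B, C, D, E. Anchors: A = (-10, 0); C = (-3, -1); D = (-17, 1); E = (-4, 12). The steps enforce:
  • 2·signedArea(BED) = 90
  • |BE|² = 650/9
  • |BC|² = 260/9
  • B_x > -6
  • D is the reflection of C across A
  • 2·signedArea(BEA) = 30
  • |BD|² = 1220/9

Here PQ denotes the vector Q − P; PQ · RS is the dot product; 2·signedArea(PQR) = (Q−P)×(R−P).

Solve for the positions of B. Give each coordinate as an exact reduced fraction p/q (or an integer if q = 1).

B = (-17/3, 11/3)

1. B_x = -17/3  [2·signedArea(BEA) = 30 ∩ 2·signedArea(BED) = 90]
2. B_y = 11/3  [2·signedArea(BEA) = 30 ∩ 2·signedArea(BED) = 90]
   → B = (-17/3, 11/3)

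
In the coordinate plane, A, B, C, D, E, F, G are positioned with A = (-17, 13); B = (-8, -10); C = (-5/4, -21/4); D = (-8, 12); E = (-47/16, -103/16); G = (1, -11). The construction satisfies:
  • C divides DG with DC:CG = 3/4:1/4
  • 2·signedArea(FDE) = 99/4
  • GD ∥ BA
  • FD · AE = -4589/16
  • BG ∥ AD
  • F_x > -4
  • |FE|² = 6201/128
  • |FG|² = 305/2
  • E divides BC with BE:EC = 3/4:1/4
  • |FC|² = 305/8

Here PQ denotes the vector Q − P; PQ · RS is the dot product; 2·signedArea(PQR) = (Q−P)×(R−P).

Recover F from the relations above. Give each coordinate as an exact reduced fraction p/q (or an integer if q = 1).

F = (-7/2, 1/2)

1. F_x = -7/2  [FD · AE = -4589/16 ∩ 2·signedArea(FDE) = 99/4]
2. F_y = 1/2  [FD · AE = -4589/16 ∩ 2·signedArea(FDE) = 99/4]
   → F = (-7/2, 1/2)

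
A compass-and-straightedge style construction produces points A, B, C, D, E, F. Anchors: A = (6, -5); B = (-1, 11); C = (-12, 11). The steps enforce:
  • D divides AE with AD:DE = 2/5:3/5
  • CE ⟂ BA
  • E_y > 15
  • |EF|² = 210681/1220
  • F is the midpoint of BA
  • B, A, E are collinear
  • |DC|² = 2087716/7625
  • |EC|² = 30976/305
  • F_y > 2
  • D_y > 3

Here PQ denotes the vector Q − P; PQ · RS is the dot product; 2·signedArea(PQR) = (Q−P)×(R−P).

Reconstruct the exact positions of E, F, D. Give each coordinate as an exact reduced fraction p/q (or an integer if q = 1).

D = (3802/1525, 4599/1525)
E = (-844/305, 4587/305)
F = (5/2, 3)

1. E_x = -844/305  [B, A, E are collinear ∩ CE ⟂ BA]
2. E_y = 4587/305  [B, A, E are collinear ∩ CE ⟂ BA]
   → E = (-844/305, 4587/305)
3. F_x = 5/2  [F is the midpoint of BA]
4. F_y = 3  [F is the midpoint of BA]
   → F = (5/2, 3)
5. D_x = 3802/1525  [D divides AE with AD:DE = 2/5:3/5]
6. D_y = 4599/1525  [D divides AE with AD:DE = 2/5:3/5]
   → D = (3802/1525, 4599/1525)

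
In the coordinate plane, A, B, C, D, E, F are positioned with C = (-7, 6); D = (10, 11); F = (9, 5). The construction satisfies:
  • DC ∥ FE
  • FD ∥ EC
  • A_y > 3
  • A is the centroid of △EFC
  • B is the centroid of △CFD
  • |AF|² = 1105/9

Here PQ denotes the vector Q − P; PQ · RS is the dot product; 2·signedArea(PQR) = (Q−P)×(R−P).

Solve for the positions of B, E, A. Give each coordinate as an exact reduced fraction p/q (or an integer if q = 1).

A = (-2, 11/3)
B = (4, 22/3)
E = (-8, 0)

1. B_x = 4  [B is the centroid of △CFD]
2. B_y = 22/3  [B is the centroid of △CFD]
   → B = (4, 22/3)
3. E_x = -8  [FD ∥ EC ∩ DC ∥ FE]
4. E_y = 0  [FD ∥ EC ∩ DC ∥ FE]
   → E = (-8, 0)
5. A_x = -2  [A is the centroid of △EFC]
6. A_y = 11/3  [A is the centroid of △EFC]
   → A = (-2, 11/3)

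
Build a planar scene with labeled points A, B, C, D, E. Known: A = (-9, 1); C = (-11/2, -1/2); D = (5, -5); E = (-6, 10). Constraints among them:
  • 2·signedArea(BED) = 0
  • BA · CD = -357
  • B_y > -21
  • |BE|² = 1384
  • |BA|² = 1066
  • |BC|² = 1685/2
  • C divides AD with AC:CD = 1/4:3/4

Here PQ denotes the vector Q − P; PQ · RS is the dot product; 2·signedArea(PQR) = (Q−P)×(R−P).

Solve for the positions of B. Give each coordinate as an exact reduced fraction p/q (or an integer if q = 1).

1. B_x = 16  [2·signedArea(BED) = 0 ∩ BA · CD = -357]
2. B_y = -20  [2·signedArea(BED) = 0 ∩ BA · CD = -357]
   → B = (16, -20)

B = (16, -20)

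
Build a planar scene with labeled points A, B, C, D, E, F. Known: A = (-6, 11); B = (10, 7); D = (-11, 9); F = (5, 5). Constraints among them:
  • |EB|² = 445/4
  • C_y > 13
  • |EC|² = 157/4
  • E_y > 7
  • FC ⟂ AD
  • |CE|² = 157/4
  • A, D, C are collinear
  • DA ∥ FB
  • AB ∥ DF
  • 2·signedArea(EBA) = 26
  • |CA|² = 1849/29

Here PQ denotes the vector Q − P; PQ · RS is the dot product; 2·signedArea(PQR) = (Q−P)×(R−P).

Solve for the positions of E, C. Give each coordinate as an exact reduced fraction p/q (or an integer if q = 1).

1. E_x = -1/2  [line -4·x + -16·y + 126 = 0 ∩ |EB|² = 445/4]
2. E_y = 8  [line -4·x + -16·y + 126 = 0 ∩ |EB|² = 445/4]
   → E = (-1/2, 8)
3. C_x = 41/29  [A, D, C are collinear ∩ FC ⟂ AD]
4. C_y = 405/29  [A, D, C are collinear ∩ FC ⟂ AD]
   → C = (41/29, 405/29)

C = (41/29, 405/29)
E = (-1/2, 8)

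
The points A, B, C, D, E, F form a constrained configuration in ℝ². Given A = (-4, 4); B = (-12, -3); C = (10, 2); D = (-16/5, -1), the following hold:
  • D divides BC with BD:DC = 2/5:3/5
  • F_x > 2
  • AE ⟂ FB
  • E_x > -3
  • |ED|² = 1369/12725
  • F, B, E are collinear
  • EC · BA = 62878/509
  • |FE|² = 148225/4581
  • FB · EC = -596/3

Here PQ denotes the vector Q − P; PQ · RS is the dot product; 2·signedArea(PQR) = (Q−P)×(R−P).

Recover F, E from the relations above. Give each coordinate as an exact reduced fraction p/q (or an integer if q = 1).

E = (-1466/509, -472/509)
F = (8/3, 1/3)

1. E_x = -1466/509  [line -8·x + -7·y + -15032/509 = 0 ∩ |ED|² = 1369/12725]
2. E_y = -472/509  [line -8·x + -7·y + -15032/509 = 0 ∩ |ED|² = 1369/12725]
   → E = (-1466/509, -472/509)
3. F_x = 8/3  [FB · EC = -596/3 ∩ F, B, E are collinear]
4. F_y = 1/3  [FB · EC = -596/3 ∩ F, B, E are collinear]
   → F = (8/3, 1/3)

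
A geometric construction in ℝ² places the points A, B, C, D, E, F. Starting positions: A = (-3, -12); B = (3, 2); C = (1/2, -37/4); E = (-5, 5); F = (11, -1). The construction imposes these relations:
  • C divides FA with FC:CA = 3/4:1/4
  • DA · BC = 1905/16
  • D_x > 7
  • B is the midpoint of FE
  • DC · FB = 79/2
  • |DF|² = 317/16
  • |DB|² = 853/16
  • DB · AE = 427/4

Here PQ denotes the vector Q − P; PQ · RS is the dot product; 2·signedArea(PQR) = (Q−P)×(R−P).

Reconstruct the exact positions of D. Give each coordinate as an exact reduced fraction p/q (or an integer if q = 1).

D = (15/2, -15/4)

1. D_x = 15/2  [DA · BC = 1905/16 ∩ DB · AE = 427/4]
2. D_y = -15/4  [DA · BC = 1905/16 ∩ DB · AE = 427/4]
   → D = (15/2, -15/4)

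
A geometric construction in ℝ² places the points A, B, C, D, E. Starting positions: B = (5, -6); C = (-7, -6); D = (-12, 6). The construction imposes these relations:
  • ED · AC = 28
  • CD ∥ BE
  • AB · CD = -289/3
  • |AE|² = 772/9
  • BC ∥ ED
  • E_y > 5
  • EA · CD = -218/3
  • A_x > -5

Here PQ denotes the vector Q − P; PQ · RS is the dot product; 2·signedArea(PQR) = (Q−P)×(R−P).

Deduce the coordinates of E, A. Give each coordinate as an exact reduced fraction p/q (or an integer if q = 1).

A = (-14/3, -2)
E = (0, 6)

1. E_x = 0  [BC ∥ ED ∩ CD ∥ BE]
2. E_y = 6  [BC ∥ ED ∩ CD ∥ BE]
   → E = (0, 6)
3. A_x = -14/3  [AB · CD = -289/3 ∩ ED · AC = 28]
4. A_y = -2  [AB · CD = -289/3 ∩ ED · AC = 28]
   → A = (-14/3, -2)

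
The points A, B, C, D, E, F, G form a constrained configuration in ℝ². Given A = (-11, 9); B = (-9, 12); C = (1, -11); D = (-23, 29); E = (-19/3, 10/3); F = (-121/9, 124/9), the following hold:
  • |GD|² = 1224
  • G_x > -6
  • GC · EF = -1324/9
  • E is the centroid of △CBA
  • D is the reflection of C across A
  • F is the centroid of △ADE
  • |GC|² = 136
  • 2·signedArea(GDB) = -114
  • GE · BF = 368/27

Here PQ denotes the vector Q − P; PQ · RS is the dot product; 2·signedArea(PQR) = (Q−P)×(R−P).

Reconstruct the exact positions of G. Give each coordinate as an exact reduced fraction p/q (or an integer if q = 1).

G = (-5, -1)

1. G_x = -5  [2·signedArea(GDB) = -114 ∩ GE · BF = 368/27]
2. G_y = -1  [2·signedArea(GDB) = -114 ∩ GE · BF = 368/27]
   → G = (-5, -1)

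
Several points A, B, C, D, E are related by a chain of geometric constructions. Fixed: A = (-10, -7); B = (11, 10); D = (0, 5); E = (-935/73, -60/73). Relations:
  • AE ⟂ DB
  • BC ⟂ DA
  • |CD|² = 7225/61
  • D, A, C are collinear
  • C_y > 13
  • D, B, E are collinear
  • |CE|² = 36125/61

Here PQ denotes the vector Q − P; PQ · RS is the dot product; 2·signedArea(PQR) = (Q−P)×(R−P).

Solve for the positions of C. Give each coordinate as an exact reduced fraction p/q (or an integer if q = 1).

1. C_x = 425/61  [D, A, C are collinear ∩ BC ⟂ DA]
2. C_y = 815/61  [D, A, C are collinear ∩ BC ⟂ DA]
   → C = (425/61, 815/61)

C = (425/61, 815/61)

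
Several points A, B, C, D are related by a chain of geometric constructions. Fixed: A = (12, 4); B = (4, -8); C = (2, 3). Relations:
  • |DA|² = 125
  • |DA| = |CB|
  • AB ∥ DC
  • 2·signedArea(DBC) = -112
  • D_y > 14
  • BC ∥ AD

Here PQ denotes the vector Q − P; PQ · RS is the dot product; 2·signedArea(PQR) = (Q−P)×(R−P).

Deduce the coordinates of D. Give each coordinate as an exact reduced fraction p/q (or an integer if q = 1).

D = (10, 15)

1. D_x = 10  [AB ∥ DC ∩ BC ∥ AD]
2. D_y = 15  [AB ∥ DC ∩ BC ∥ AD]
   → D = (10, 15)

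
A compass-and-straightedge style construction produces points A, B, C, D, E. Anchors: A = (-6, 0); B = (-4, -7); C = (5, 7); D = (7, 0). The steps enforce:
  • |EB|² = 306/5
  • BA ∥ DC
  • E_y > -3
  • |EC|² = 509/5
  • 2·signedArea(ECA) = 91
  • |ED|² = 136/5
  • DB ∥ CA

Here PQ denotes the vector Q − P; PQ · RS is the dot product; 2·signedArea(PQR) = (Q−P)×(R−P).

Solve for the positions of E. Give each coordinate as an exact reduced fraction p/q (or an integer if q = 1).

E = (13/5, -14/5)

1. E_x = 13/5  [line 7·x + -11·y + -49 = 0 ∩ |EB|² = 306/5]
2. E_y = -14/5  [line 7·x + -11·y + -49 = 0 ∩ |EB|² = 306/5]
   → E = (13/5, -14/5)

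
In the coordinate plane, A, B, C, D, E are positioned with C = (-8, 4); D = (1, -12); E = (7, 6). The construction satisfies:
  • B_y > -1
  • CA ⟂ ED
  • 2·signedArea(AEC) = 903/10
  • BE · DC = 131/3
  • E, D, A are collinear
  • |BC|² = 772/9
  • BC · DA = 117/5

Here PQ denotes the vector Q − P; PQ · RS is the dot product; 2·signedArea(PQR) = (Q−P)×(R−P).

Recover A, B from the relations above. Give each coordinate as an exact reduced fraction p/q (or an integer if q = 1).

A = (49/10, -3/10)
B = (0, -2/3)

1. A_x = 49/10  [E, D, A are collinear ∩ CA ⟂ ED]
2. A_y = -3/10  [E, D, A are collinear ∩ CA ⟂ ED]
   → A = (49/10, -3/10)
3. B_x = 0  [BE · DC = 131/3 ∩ BC · DA = 117/5]
4. B_y = -2/3  [BE · DC = 131/3 ∩ BC · DA = 117/5]
   → B = (0, -2/3)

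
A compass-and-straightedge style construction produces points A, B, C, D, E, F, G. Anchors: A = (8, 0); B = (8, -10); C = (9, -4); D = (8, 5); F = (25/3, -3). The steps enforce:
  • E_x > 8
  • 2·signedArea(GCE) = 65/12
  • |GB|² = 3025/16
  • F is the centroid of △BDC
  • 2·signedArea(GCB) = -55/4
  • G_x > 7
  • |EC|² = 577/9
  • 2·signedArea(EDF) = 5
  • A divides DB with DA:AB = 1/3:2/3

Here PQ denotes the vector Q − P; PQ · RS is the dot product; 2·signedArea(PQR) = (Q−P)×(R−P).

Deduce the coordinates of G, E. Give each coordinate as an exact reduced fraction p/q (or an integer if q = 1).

E = (26/3, 4)
G = (8, 15/4)

1. G_x = 8  [line 6·x + -1·y + -177/4 = 0 ∩ |GB|² = 3025/16]
2. G_y = 15/4  [line 6·x + -1·y + -177/4 = 0 ∩ |GB|² = 3025/16]
   → G = (8, 15/4)
3. E_x = 26/3  [2·signedArea(EDF) = 5 ∩ 2·signedArea(GCE) = 65/12]
4. E_y = 4  [2·signedArea(EDF) = 5 ∩ 2·signedArea(GCE) = 65/12]
   → E = (26/3, 4)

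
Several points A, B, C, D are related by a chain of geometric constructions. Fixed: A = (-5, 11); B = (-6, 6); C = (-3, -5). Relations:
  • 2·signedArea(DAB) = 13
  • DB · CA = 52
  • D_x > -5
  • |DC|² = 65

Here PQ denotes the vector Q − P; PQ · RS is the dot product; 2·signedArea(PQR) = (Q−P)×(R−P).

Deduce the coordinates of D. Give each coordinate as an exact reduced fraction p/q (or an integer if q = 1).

D = (-4, 3)

1. D_x = -4  [2·signedArea(DAB) = 13 ∩ DB · CA = 52]
2. D_y = 3  [2·signedArea(DAB) = 13 ∩ DB · CA = 52]
   → D = (-4, 3)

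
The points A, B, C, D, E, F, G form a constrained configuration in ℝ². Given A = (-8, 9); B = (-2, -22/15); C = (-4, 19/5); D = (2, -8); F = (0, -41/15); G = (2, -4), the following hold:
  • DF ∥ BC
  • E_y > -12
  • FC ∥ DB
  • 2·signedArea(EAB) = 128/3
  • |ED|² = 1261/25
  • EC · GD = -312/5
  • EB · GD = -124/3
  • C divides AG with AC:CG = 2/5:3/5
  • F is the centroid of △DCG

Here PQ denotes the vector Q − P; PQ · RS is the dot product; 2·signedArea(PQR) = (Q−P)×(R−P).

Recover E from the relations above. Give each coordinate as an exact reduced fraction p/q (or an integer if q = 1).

1. E_x = 8  [EB · GD = -124/3 ∩ 2·signedArea(EAB) = 128/3]
2. E_y = -59/5  [EB · GD = -124/3 ∩ 2·signedArea(EAB) = 128/3]
   → E = (8, -59/5)

E = (8, -59/5)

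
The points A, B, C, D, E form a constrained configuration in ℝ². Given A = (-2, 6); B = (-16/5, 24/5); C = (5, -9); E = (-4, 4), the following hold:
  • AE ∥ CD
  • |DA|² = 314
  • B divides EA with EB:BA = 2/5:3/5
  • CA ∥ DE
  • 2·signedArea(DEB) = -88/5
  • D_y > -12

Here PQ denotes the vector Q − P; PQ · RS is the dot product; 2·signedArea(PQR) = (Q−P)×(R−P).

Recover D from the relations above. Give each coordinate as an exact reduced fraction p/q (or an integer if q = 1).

D = (3, -11)

1. D_x = 3  [CA ∥ DE ∩ AE ∥ CD]
2. D_y = -11  [CA ∥ DE ∩ AE ∥ CD]
   → D = (3, -11)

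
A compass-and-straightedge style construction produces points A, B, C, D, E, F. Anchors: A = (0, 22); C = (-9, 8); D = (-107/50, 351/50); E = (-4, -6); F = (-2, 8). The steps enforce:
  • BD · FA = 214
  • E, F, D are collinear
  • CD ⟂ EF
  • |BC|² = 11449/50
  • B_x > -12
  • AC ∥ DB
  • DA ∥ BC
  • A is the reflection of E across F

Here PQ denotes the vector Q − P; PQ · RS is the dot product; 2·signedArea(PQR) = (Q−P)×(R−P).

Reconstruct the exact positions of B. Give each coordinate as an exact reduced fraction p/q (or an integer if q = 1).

1. B_x = -557/50  [DA ∥ BC ∩ AC ∥ DB]
2. B_y = -349/50  [DA ∥ BC ∩ AC ∥ DB]
   → B = (-557/50, -349/50)

B = (-557/50, -349/50)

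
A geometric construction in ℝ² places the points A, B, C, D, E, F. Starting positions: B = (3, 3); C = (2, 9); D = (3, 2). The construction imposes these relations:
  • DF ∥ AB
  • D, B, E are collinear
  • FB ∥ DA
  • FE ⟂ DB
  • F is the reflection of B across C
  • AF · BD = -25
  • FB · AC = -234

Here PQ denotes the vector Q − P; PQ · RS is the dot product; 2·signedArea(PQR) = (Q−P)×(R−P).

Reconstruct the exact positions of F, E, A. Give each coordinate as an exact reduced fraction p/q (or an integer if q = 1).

1. F_x = 1  [F is the reflection of B across C]
2. F_y = 15  [F is the reflection of B across C]
   → F = (1, 15)
3. E_x = 3  [D, B, E are collinear ∩ FE ⟂ DB]
4. E_y = 15  [D, B, E are collinear ∩ FE ⟂ DB]
   → E = (3, 15)
5. A_x = 5  [DF ∥ AB ∩ FB ∥ DA]
6. A_y = -10  [DF ∥ AB ∩ FB ∥ DA]
   → A = (5, -10)

A = (5, -10)
E = (3, 15)
F = (1, 15)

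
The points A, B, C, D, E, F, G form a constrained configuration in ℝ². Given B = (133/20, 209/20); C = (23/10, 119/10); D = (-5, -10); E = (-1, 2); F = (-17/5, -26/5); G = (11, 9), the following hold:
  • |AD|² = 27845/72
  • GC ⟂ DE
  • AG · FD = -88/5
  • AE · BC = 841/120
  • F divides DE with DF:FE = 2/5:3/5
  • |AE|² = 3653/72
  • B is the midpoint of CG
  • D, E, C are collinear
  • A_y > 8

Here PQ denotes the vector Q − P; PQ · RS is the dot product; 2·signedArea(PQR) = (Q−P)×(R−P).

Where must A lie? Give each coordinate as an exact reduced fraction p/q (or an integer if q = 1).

A = (53/20, 487/60)

1. A_x = 53/20  [AE · BC = 841/120 ∩ AG · FD = -88/5]
2. A_y = 487/60  [AE · BC = 841/120 ∩ AG · FD = -88/5]
   → A = (53/20, 487/60)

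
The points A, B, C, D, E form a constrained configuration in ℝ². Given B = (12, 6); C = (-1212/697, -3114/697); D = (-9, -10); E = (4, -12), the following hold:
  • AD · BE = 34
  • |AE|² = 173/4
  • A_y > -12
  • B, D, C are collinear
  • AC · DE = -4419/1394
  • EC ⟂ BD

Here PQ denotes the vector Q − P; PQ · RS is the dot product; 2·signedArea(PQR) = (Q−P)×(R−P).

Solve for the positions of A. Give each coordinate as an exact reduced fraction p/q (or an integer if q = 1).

A = (-5/2, -11)

1. A_x = -5/2  [AC · DE = -4419/1394 ∩ AD · BE = 34]
2. A_y = -11  [AC · DE = -4419/1394 ∩ AD · BE = 34]
   → A = (-5/2, -11)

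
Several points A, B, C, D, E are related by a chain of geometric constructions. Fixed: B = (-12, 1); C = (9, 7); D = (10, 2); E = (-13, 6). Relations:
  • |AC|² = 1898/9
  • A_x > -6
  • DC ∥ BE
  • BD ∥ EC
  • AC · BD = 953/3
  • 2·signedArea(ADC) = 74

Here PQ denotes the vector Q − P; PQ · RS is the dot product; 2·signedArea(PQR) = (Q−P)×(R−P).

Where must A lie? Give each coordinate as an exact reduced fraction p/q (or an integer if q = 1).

1. A_x = -16/3  [2·signedArea(ADC) = 74 ∩ AC · BD = 953/3]
2. A_y = 14/3  [2·signedArea(ADC) = 74 ∩ AC · BD = 953/3]
   → A = (-16/3, 14/3)

A = (-16/3, 14/3)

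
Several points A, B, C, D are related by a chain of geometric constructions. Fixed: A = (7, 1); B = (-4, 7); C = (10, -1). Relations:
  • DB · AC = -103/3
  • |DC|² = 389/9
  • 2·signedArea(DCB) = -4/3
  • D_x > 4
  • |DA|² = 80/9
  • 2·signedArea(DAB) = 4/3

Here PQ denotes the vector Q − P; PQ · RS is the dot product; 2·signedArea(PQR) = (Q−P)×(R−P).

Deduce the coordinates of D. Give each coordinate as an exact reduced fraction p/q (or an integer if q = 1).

D = (13/3, 7/3)

1. D_x = 13/3  [2·signedArea(DCB) = -4/3 ∩ DB · AC = -103/3]
2. D_y = 7/3  [2·signedArea(DCB) = -4/3 ∩ DB · AC = -103/3]
   → D = (13/3, 7/3)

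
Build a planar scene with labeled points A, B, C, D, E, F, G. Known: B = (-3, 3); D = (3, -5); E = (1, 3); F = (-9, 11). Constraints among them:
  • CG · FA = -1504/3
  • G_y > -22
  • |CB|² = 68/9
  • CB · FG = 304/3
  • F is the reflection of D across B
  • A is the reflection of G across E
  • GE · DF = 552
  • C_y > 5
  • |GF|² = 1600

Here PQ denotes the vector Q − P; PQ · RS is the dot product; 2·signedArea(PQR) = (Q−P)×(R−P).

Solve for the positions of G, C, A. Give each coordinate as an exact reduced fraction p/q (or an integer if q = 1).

1. G_x = 15  [line 12·x + -16·y + -516 = 0 ∩ |GF|² = 1600]
2. G_y = -21  [line 12·x + -16·y + -516 = 0 ∩ |GF|² = 1600]
   → G = (15, -21)
3. C_x = -11/3  [line -24·x + 32·y + -808/3 = 0 ∩ |CB|² = 68/9]
4. C_y = 17/3  [line -24·x + 32·y + -808/3 = 0 ∩ |CB|² = 68/9]
   → C = (-11/3, 17/3)
5. A_x = -13  [A is the reflection of G across E]
6. A_y = 27  [A is the reflection of G across E]
   → A = (-13, 27)

A = (-13, 27)
C = (-11/3, 17/3)
G = (15, -21)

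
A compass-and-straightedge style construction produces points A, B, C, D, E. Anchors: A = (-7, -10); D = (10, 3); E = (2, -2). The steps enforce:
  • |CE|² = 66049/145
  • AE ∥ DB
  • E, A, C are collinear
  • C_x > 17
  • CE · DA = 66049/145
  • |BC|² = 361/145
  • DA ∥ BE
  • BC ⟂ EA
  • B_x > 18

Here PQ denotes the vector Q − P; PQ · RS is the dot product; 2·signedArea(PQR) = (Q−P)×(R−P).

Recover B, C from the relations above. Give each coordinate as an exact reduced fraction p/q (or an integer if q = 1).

B = (19, 11)
C = (2603/145, 1766/145)

1. B_x = 19  [DA ∥ BE ∩ AE ∥ DB]
2. B_y = 11  [DA ∥ BE ∩ AE ∥ DB]
   → B = (19, 11)
3. C_x = 2603/145  [E, A, C are collinear ∩ BC ⟂ EA]
4. C_y = 1766/145  [E, A, C are collinear ∩ BC ⟂ EA]
   → C = (2603/145, 1766/145)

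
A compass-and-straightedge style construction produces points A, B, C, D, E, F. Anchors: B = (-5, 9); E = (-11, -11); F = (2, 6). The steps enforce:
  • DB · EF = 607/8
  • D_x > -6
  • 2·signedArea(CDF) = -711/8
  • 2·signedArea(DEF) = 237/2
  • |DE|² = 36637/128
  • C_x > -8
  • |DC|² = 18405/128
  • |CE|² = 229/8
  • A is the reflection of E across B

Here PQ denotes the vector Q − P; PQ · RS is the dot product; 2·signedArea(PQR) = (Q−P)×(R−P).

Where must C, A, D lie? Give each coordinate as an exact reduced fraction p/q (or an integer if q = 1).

A = (1, 29)
C = (-31/4, -27/4)
D = (-91/16, 81/16)

1. A_x = 1  [A is the reflection of E across B]
2. A_y = 29  [A is the reflection of E across B]
   → A = (1, 29)
3. D_x = -91/16  [2·signedArea(DEF) = 237/2 ∩ DB · EF = 607/8]
4. D_y = 81/16  [2·signedArea(DEF) = 237/2 ∩ DB · EF = 607/8]
   → D = (-91/16, 81/16)
5. C_x = -31/4  [line -15/16·x + 123/16·y + 357/8 = 0 ∩ |CE|² = 229/8]
6. C_y = -27/4  [line -15/16·x + 123/16·y + 357/8 = 0 ∩ |CE|² = 229/8]
   → C = (-31/4, -27/4)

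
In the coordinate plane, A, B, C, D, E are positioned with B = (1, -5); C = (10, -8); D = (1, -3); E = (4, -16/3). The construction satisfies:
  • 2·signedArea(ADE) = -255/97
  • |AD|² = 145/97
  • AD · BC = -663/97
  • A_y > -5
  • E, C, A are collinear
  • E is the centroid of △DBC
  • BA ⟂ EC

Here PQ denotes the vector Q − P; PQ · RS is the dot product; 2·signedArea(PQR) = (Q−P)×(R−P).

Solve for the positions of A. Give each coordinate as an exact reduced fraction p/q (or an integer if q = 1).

1. A_x = 133/97  [E, C, A are collinear ∩ BA ⟂ EC]
2. A_y = -404/97  [E, C, A are collinear ∩ BA ⟂ EC]
   → A = (133/97, -404/97)

A = (133/97, -404/97)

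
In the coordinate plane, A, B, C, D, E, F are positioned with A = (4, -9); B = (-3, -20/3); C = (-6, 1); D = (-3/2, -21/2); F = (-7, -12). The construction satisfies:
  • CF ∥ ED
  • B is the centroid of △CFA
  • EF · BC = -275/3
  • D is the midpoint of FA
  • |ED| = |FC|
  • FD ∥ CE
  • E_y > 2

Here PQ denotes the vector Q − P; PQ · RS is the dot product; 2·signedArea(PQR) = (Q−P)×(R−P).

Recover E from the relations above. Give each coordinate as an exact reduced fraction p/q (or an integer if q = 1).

1. E_x = -1/2  [CF ∥ ED ∩ FD ∥ CE]
2. E_y = 5/2  [CF ∥ ED ∩ FD ∥ CE]
   → E = (-1/2, 5/2)

E = (-1/2, 5/2)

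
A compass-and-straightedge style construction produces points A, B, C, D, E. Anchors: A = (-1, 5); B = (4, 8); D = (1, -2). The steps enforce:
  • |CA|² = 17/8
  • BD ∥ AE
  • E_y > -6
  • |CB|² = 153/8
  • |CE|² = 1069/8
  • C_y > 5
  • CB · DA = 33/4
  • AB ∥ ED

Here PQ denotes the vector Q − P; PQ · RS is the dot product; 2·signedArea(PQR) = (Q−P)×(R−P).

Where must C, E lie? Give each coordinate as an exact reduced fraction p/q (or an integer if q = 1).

1. C_x = 1/4  [line 2·x + -7·y + 159/4 = 0 ∩ |CA|² = 17/8]
2. C_y = 23/4  [line 2·x + -7·y + 159/4 = 0 ∩ |CA|² = 17/8]
   → C = (1/4, 23/4)
3. E_x = -4  [AB ∥ ED ∩ BD ∥ AE]
4. E_y = -5  [AB ∥ ED ∩ BD ∥ AE]
   → E = (-4, -5)

C = (1/4, 23/4)
E = (-4, -5)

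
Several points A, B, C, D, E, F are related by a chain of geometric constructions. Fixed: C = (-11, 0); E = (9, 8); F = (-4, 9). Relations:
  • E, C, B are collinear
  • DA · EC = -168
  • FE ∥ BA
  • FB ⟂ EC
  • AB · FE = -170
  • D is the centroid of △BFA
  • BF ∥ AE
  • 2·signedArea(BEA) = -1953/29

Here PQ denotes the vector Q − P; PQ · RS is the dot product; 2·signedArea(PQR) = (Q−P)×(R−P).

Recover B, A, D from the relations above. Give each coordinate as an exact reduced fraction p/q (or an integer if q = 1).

A = (323/29, 77/29)
B = (-54/29, 106/29)
D = (51/29, 148/29)

1. B_x = -54/29  [E, C, B are collinear ∩ FB ⟂ EC]
2. B_y = 106/29  [E, C, B are collinear ∩ FB ⟂ EC]
   → B = (-54/29, 106/29)
3. A_x = 323/29  [BF ∥ AE ∩ FE ∥ BA]
4. A_y = 77/29  [BF ∥ AE ∩ FE ∥ BA]
   → A = (323/29, 77/29)
5. D_x = 51/29  [D is the centroid of △BFA]
6. D_y = 148/29  [D is the centroid of △BFA]
   → D = (51/29, 148/29)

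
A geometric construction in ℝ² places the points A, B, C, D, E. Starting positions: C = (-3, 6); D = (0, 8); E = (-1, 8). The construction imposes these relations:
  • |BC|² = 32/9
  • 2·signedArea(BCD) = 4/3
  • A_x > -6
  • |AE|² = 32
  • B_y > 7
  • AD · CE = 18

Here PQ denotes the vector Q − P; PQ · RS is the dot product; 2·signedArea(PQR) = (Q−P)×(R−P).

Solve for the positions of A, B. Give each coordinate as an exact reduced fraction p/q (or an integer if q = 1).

A = (-5, 4)
B = (-5/3, 22/3)

1. A_x = -5  [line -2·x + -2·y + -2 = 0 ∩ |AE|² = 32]
2. A_y = 4  [line -2·x + -2·y + -2 = 0 ∩ |AE|² = 32]
   → A = (-5, 4)
3. B_x = -5/3  [line -2·x + 3·y + -76/3 = 0 ∩ |BC|² = 32/9]
4. B_y = 22/3  [line -2·x + 3·y + -76/3 = 0 ∩ |BC|² = 32/9]
   → B = (-5/3, 22/3)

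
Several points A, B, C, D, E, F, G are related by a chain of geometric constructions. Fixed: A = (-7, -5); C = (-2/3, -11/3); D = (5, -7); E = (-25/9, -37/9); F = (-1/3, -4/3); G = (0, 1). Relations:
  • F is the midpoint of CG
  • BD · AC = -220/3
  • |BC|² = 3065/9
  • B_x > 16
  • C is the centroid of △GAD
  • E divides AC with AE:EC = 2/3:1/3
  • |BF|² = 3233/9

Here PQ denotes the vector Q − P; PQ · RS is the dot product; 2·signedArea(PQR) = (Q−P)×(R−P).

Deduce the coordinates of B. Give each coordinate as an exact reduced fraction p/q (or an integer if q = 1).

B = (17, -9)

1. B_x = 17  [line -19/3·x + -4/3·y + 287/3 = 0 ∩ |BF|² = 3233/9]
2. B_y = -9  [line -19/3·x + -4/3·y + 287/3 = 0 ∩ |BF|² = 3233/9]
   → B = (17, -9)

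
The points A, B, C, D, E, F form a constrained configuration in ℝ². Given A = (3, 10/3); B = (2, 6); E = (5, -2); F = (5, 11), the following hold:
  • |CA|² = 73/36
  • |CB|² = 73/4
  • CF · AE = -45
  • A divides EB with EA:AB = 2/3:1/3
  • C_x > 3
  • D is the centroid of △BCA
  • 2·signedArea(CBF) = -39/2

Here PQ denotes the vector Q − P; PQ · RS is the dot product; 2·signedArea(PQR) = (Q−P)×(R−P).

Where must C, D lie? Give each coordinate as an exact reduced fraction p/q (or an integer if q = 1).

C = (7/2, 2)
D = (17/6, 34/9)

1. C_x = 7/2  [2·signedArea(CBF) = -39/2 ∩ CF · AE = -45]
2. C_y = 2  [2·signedArea(CBF) = -39/2 ∩ CF · AE = -45]
   → C = (7/2, 2)
3. D_x = 17/6  [D is the centroid of △BCA]
4. D_y = 34/9  [D is the centroid of △BCA]
   → D = (17/6, 34/9)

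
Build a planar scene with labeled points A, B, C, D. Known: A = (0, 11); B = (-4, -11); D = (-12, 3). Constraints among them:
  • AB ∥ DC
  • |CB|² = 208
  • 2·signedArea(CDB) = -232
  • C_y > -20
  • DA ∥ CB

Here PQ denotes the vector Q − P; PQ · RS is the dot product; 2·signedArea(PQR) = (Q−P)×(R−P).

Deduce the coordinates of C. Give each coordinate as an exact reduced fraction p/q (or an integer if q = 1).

1. C_x = -16  [DA ∥ CB ∩ AB ∥ DC]
2. C_y = -19  [DA ∥ CB ∩ AB ∥ DC]
   → C = (-16, -19)

C = (-16, -19)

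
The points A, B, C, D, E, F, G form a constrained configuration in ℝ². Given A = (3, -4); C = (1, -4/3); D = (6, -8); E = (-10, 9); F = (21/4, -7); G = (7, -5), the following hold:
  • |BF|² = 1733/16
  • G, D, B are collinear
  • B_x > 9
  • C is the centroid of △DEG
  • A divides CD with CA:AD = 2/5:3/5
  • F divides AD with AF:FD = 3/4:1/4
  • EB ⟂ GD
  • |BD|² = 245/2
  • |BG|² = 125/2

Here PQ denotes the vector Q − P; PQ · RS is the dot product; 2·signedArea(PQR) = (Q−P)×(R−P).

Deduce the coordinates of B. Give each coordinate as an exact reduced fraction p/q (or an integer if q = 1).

B = (19/2, 5/2)

1. B_x = 19/2  [G, D, B are collinear ∩ EB ⟂ GD]
2. B_y = 5/2  [G, D, B are collinear ∩ EB ⟂ GD]
   → B = (19/2, 5/2)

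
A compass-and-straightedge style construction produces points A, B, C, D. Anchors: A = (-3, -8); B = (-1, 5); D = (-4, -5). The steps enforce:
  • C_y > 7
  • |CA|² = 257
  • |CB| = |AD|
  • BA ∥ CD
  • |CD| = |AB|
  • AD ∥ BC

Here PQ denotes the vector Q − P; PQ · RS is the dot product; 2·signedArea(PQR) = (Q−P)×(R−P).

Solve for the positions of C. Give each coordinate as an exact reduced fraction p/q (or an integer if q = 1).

C = (-2, 8)

1. C_x = -2  [BA ∥ CD ∩ AD ∥ BC]
2. C_y = 8  [BA ∥ CD ∩ AD ∥ BC]
   → C = (-2, 8)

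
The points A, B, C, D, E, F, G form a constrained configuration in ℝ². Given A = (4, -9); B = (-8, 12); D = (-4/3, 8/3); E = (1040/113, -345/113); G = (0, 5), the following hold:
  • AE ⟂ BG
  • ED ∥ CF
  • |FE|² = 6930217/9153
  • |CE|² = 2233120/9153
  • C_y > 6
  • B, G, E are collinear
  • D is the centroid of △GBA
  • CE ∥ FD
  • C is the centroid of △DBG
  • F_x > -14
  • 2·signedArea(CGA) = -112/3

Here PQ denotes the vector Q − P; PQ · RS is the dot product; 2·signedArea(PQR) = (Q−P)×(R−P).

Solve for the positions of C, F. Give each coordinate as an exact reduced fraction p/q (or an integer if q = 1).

1. C_x = -28/9  [C is the centroid of △DBG]
2. C_y = 59/9  [C is the centroid of △DBG]
   → C = (-28/9, 59/9)
3. F_x = -13880/1017  [CE ∥ FD ∩ ED ∥ CF]
4. F_y = 12484/1017  [CE ∥ FD ∩ ED ∥ CF]
   → F = (-13880/1017, 12484/1017)

C = (-28/9, 59/9)
F = (-13880/1017, 12484/1017)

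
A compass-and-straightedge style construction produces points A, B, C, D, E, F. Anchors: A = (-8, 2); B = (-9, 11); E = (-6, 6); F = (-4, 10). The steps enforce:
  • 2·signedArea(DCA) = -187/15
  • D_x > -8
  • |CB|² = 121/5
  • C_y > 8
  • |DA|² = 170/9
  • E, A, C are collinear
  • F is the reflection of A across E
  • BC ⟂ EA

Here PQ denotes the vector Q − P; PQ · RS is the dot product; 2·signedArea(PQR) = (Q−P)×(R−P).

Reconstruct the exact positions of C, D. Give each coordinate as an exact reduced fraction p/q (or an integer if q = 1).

1. C_x = -23/5  [E, A, C are collinear ∩ BC ⟂ EA]
2. C_y = 44/5  [E, A, C are collinear ∩ BC ⟂ EA]
   → C = (-23/5, 44/5)
3. D_x = -23/3  [line 34/5·x + -17/5·y + 221/3 = 0 ∩ |DA|² = 170/9]
4. D_y = 19/3  [line 34/5·x + -17/5·y + 221/3 = 0 ∩ |DA|² = 170/9]
   → D = (-23/3, 19/3)

C = (-23/5, 44/5)
D = (-23/3, 19/3)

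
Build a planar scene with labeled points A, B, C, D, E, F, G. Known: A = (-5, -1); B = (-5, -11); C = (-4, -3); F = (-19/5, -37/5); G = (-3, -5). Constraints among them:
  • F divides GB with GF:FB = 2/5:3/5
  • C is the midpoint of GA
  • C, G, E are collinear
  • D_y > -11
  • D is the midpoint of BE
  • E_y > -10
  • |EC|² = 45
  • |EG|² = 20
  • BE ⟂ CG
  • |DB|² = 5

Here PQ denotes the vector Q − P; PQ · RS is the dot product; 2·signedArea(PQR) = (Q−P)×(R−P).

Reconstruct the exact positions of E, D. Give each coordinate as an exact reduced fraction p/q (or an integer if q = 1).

1. E_x = -1  [C, G, E are collinear ∩ BE ⟂ CG]
2. E_y = -9  [C, G, E are collinear ∩ BE ⟂ CG]
   → E = (-1, -9)
3. D_x = -3  [D is the midpoint of BE]
4. D_y = -10  [D is the midpoint of BE]
   → D = (-3, -10)

D = (-3, -10)
E = (-1, -9)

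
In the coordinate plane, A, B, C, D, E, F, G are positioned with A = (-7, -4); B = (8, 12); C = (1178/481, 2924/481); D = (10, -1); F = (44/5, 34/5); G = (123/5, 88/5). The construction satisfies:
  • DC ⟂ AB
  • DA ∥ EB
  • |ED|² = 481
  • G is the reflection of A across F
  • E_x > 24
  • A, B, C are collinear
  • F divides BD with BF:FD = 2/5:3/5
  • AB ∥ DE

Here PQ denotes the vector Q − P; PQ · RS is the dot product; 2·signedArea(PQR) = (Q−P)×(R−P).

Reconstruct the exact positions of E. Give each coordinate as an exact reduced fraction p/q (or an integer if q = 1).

E = (25, 15)

1. E_x = 25  [DA ∥ EB ∩ AB ∥ DE]
2. E_y = 15  [DA ∥ EB ∩ AB ∥ DE]
   → E = (25, 15)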